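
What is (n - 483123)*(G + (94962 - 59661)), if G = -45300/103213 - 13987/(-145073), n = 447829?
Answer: -18655404473908078520/14973419549 ≈ -1.2459e+9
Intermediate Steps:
G = -5128166669/14973419549 (G = -45300*1/103213 - 13987*(-1/145073) = -45300/103213 + 13987/145073 = -5128166669/14973419549 ≈ -0.34248)
(n - 483123)*(G + (94962 - 59661)) = (447829 - 483123)*(-5128166669/14973419549 + (94962 - 59661)) = -35294*(-5128166669/14973419549 + 35301) = -35294*528571555332580/14973419549 = -18655404473908078520/14973419549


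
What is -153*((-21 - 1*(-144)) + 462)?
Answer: -89505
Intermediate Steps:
-153*((-21 - 1*(-144)) + 462) = -153*((-21 + 144) + 462) = -153*(123 + 462) = -153*585 = -89505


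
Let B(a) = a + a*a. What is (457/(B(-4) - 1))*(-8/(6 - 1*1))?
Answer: -3656/55 ≈ -66.473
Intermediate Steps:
B(a) = a + a**2
(457/(B(-4) - 1))*(-8/(6 - 1*1)) = (457/(-4*(1 - 4) - 1))*(-8/(6 - 1*1)) = (457/(-4*(-3) - 1))*(-8/(6 - 1)) = (457/(12 - 1))*(-8/5) = (457/11)*(-8*1/5) = (457*(1/11))*(-8/5) = (457/11)*(-8/5) = -3656/55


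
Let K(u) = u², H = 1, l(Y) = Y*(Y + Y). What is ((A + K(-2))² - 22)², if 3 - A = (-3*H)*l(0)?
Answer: 729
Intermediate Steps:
l(Y) = 2*Y² (l(Y) = Y*(2*Y) = 2*Y²)
A = 3 (A = 3 - (-3*1)*2*0² = 3 - (-3)*2*0 = 3 - (-3)*0 = 3 - 1*0 = 3 + 0 = 3)
((A + K(-2))² - 22)² = ((3 + (-2)²)² - 22)² = ((3 + 4)² - 22)² = (7² - 22)² = (49 - 22)² = 27² = 729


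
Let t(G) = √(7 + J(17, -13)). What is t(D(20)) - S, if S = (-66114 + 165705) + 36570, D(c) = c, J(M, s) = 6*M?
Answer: -136161 + √109 ≈ -1.3615e+5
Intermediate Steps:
S = 136161 (S = 99591 + 36570 = 136161)
t(G) = √109 (t(G) = √(7 + 6*17) = √(7 + 102) = √109)
t(D(20)) - S = √109 - 1*136161 = √109 - 136161 = -136161 + √109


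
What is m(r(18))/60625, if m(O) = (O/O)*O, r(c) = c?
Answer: 18/60625 ≈ 0.00029691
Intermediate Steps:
m(O) = O (m(O) = 1*O = O)
m(r(18))/60625 = 18/60625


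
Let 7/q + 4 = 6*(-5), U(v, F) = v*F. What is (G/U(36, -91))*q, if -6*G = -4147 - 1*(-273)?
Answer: 149/3672 ≈ 0.040577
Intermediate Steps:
U(v, F) = F*v
G = 1937/3 (G = -(-4147 - 1*(-273))/6 = -(-4147 + 273)/6 = -⅙*(-3874) = 1937/3 ≈ 645.67)
q = -7/34 (q = 7/(-4 + 6*(-5)) = 7/(-4 - 30) = 7/(-34) = 7*(-1/34) = -7/34 ≈ -0.20588)
(G/U(36, -91))*q = (1937/(3*((-91*36))))*(-7/34) = ((1937/3)/(-3276))*(-7/34) = ((1937/3)*(-1/3276))*(-7/34) = -149/756*(-7/34) = 149/3672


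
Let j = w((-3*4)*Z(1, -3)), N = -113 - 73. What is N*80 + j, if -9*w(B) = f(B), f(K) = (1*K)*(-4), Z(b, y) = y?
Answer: -14864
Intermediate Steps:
f(K) = -4*K (f(K) = K*(-4) = -4*K)
w(B) = 4*B/9 (w(B) = -(-4)*B/9 = 4*B/9)
N = -186
j = 16 (j = 4*(-3*4*(-3))/9 = 4*(-12*(-3))/9 = (4/9)*36 = 16)
N*80 + j = -186*80 + 16 = -14880 + 16 = -14864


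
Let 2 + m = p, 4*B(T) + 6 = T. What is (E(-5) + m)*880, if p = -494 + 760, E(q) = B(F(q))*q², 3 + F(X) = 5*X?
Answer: 45320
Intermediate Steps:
F(X) = -3 + 5*X
B(T) = -3/2 + T/4
E(q) = q²*(-9/4 + 5*q/4) (E(q) = (-3/2 + (-3 + 5*q)/4)*q² = (-3/2 + (-¾ + 5*q/4))*q² = (-9/4 + 5*q/4)*q² = q²*(-9/4 + 5*q/4))
p = 266
m = 264 (m = -2 + 266 = 264)
(E(-5) + m)*880 = ((¼)*(-5)²*(-9 + 5*(-5)) + 264)*880 = ((¼)*25*(-9 - 25) + 264)*880 = ((¼)*25*(-34) + 264)*880 = (-425/2 + 264)*880 = (103/2)*880 = 45320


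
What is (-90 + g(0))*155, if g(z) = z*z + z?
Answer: -13950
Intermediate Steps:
g(z) = z + z² (g(z) = z² + z = z + z²)
(-90 + g(0))*155 = (-90 + 0*(1 + 0))*155 = (-90 + 0*1)*155 = (-90 + 0)*155 = -90*155 = -13950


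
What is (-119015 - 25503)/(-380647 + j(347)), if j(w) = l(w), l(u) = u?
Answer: 72259/190150 ≈ 0.38001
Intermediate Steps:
j(w) = w
(-119015 - 25503)/(-380647 + j(347)) = (-119015 - 25503)/(-380647 + 347) = -144518/(-380300) = -144518*(-1/380300) = 72259/190150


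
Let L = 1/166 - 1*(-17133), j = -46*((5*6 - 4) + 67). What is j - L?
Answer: -3554227/166 ≈ -21411.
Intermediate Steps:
j = -4278 (j = -46*((30 - 4) + 67) = -46*(26 + 67) = -46*93 = -4278)
L = 2844079/166 (L = 1/166 + 17133 = 2844079/166 ≈ 17133.)
j - L = -4278 - 1*2844079/166 = -4278 - 2844079/166 = -3554227/166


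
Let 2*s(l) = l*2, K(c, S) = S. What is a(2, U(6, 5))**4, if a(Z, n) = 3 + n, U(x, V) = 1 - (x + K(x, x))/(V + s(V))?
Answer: 38416/625 ≈ 61.466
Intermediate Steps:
s(l) = l (s(l) = (l*2)/2 = (2*l)/2 = l)
U(x, V) = 1 - x/V (U(x, V) = 1 - (x + x)/(V + V) = 1 - 2*x/(2*V) = 1 - 2*x*1/(2*V) = 1 - x/V)
a(2, U(6, 5))**4 = (3 + (5 - 1*6)/5)**4 = (3 + (5 - 6)/5)**4 = (3 + (1/5)*(-1))**4 = (3 - 1/5)**4 = (14/5)**4 = 38416/625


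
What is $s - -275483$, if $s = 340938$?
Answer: $616421$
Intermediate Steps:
$s - -275483 = 340938 - -275483 = 340938 + 275483 = 616421$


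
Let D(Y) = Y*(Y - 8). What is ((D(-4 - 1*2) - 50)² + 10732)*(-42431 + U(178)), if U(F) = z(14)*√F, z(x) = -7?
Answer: -504419728 - 83216*√178 ≈ -5.0553e+8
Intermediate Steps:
U(F) = -7*√F
D(Y) = Y*(-8 + Y)
((D(-4 - 1*2) - 50)² + 10732)*(-42431 + U(178)) = (((-4 - 1*2)*(-8 + (-4 - 1*2)) - 50)² + 10732)*(-42431 - 7*√178) = (((-4 - 2)*(-8 + (-4 - 2)) - 50)² + 10732)*(-42431 - 7*√178) = ((-6*(-8 - 6) - 50)² + 10732)*(-42431 - 7*√178) = ((-6*(-14) - 50)² + 10732)*(-42431 - 7*√178) = ((84 - 50)² + 10732)*(-42431 - 7*√178) = (34² + 10732)*(-42431 - 7*√178) = (1156 + 10732)*(-42431 - 7*√178) = 11888*(-42431 - 7*√178) = -504419728 - 83216*√178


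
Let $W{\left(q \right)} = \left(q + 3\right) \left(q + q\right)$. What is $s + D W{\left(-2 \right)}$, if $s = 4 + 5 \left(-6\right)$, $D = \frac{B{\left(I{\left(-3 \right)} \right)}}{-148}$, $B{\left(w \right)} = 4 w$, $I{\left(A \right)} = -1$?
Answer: $- \frac{966}{37} \approx -26.108$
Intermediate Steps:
$W{\left(q \right)} = 2 q \left(3 + q\right)$ ($W{\left(q \right)} = \left(3 + q\right) 2 q = 2 q \left(3 + q\right)$)
$D = \frac{1}{37}$ ($D = \frac{4 \left(-1\right)}{-148} = \left(-4\right) \left(- \frac{1}{148}\right) = \frac{1}{37} \approx 0.027027$)
$s = -26$ ($s = 4 - 30 = -26$)
$s + D W{\left(-2 \right)} = -26 + \frac{2 \left(-2\right) \left(3 - 2\right)}{37} = -26 + \frac{2 \left(-2\right) 1}{37} = -26 + \frac{1}{37} \left(-4\right) = -26 - \frac{4}{37} = - \frac{966}{37}$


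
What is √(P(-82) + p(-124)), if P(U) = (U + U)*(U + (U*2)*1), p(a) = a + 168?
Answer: 2*√10097 ≈ 200.97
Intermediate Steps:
p(a) = 168 + a
P(U) = 6*U² (P(U) = (2*U)*(U + (2*U)*1) = (2*U)*(U + 2*U) = (2*U)*(3*U) = 6*U²)
√(P(-82) + p(-124)) = √(6*(-82)² + (168 - 124)) = √(6*6724 + 44) = √(40344 + 44) = √40388 = 2*√10097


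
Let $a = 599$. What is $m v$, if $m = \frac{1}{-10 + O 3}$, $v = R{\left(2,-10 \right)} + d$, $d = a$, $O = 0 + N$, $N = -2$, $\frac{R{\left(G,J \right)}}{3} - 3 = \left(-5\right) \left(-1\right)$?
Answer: $- \frac{623}{16} \approx -38.938$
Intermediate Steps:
$R{\left(G,J \right)} = 24$ ($R{\left(G,J \right)} = 9 + 3 \left(\left(-5\right) \left(-1\right)\right) = 9 + 3 \cdot 5 = 9 + 15 = 24$)
$O = -2$ ($O = 0 - 2 = -2$)
$d = 599$
$v = 623$ ($v = 24 + 599 = 623$)
$m = - \frac{1}{16}$ ($m = \frac{1}{-10 - 6} = \frac{1}{-16} = - \frac{1}{16} \approx -0.0625$)
$m v = \left(- \frac{1}{16}\right) 623 = - \frac{623}{16}$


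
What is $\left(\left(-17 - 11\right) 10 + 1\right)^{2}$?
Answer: $77841$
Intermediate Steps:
$\left(\left(-17 - 11\right) 10 + 1\right)^{2} = \left(\left(-28\right) 10 + 1\right)^{2} = \left(-280 + 1\right)^{2} = \left(-279\right)^{2} = 77841$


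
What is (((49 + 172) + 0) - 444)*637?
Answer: -142051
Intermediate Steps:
(((49 + 172) + 0) - 444)*637 = ((221 + 0) - 444)*637 = (221 - 444)*637 = -223*637 = -142051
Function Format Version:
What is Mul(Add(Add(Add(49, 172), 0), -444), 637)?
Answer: -142051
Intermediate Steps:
Mul(Add(Add(Add(49, 172), 0), -444), 637) = Mul(Add(Add(221, 0), -444), 637) = Mul(Add(221, -444), 637) = Mul(-223, 637) = -142051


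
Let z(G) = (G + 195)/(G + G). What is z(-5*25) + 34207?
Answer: 855168/25 ≈ 34207.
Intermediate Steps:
z(G) = (195 + G)/(2*G) (z(G) = (195 + G)/((2*G)) = (195 + G)*(1/(2*G)) = (195 + G)/(2*G))
z(-5*25) + 34207 = (195 - 5*25)/(2*((-5*25))) + 34207 = (½)*(195 - 125)/(-125) + 34207 = (½)*(-1/125)*70 + 34207 = -7/25 + 34207 = 855168/25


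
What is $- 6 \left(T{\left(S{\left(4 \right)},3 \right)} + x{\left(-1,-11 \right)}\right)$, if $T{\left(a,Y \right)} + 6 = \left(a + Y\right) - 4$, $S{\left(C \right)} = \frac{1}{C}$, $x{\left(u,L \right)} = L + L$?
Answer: $\frac{345}{2} \approx 172.5$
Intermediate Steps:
$x{\left(u,L \right)} = 2 L$
$T{\left(a,Y \right)} = -10 + Y + a$ ($T{\left(a,Y \right)} = -6 - \left(4 - Y - a\right) = -6 + \left(-4 + Y + a\right) = -10 + Y + a$)
$- 6 \left(T{\left(S{\left(4 \right)},3 \right)} + x{\left(-1,-11 \right)}\right) = - 6 \left(\left(-10 + 3 + \frac{1}{4}\right) + 2 \left(-11\right)\right) = - 6 \left(\left(-10 + 3 + \frac{1}{4}\right) - 22\right) = - 6 \left(- \frac{27}{4} - 22\right) = \left(-6\right) \left(- \frac{115}{4}\right) = \frac{345}{2}$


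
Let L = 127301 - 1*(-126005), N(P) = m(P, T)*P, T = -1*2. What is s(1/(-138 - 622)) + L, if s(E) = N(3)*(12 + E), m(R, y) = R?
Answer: 192594631/760 ≈ 2.5341e+5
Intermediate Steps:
T = -2
N(P) = P**2 (N(P) = P*P = P**2)
s(E) = 108 + 9*E (s(E) = 3**2*(12 + E) = 9*(12 + E) = 108 + 9*E)
L = 253306 (L = 127301 + 126005 = 253306)
s(1/(-138 - 622)) + L = (108 + 9/(-138 - 622)) + 253306 = (108 + 9/(-760)) + 253306 = (108 + 9*(-1/760)) + 253306 = (108 - 9/760) + 253306 = 82071/760 + 253306 = 192594631/760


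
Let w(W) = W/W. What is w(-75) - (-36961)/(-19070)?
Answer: -17891/19070 ≈ -0.93818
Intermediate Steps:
w(W) = 1
w(-75) - (-36961)/(-19070) = 1 - (-36961)/(-19070) = 1 - (-36961)*(-1)/19070 = 1 - 1*36961/19070 = 1 - 36961/19070 = -17891/19070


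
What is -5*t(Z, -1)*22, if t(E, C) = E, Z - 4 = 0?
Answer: -440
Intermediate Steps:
Z = 4 (Z = 4 + 0 = 4)
-5*t(Z, -1)*22 = -5*4*22 = -20*22 = -440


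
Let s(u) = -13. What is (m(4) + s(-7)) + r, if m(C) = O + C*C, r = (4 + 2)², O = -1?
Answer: 38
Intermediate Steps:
r = 36 (r = 6² = 36)
m(C) = -1 + C² (m(C) = -1 + C*C = -1 + C²)
(m(4) + s(-7)) + r = ((-1 + 4²) - 13) + 36 = ((-1 + 16) - 13) + 36 = (15 - 13) + 36 = 2 + 36 = 38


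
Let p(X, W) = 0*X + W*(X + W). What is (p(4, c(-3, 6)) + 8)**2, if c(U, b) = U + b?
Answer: 841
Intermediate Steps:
p(X, W) = W*(W + X) (p(X, W) = 0 + W*(W + X) = W*(W + X))
(p(4, c(-3, 6)) + 8)**2 = ((-3 + 6)*((-3 + 6) + 4) + 8)**2 = (3*(3 + 4) + 8)**2 = (3*7 + 8)**2 = (21 + 8)**2 = 29**2 = 841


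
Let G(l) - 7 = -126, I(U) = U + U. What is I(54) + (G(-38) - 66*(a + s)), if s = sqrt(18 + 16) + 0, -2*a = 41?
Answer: 1342 - 66*sqrt(34) ≈ 957.16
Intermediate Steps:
a = -41/2 (a = -1/2*41 = -41/2 ≈ -20.500)
I(U) = 2*U
G(l) = -119 (G(l) = 7 - 126 = -119)
s = sqrt(34) (s = sqrt(34) + 0 = sqrt(34) ≈ 5.8309)
I(54) + (G(-38) - 66*(a + s)) = 2*54 + (-119 - 66*(-41/2 + sqrt(34))) = 108 + (-119 + (1353 - 66*sqrt(34))) = 108 + (1234 - 66*sqrt(34)) = 1342 - 66*sqrt(34)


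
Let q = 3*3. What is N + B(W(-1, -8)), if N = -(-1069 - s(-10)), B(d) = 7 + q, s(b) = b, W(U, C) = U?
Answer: 1075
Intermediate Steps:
q = 9
B(d) = 16 (B(d) = 7 + 9 = 16)
N = 1059 (N = -(-1069 - 1*(-10)) = -(-1069 + 10) = -1*(-1059) = 1059)
N + B(W(-1, -8)) = 1059 + 16 = 1075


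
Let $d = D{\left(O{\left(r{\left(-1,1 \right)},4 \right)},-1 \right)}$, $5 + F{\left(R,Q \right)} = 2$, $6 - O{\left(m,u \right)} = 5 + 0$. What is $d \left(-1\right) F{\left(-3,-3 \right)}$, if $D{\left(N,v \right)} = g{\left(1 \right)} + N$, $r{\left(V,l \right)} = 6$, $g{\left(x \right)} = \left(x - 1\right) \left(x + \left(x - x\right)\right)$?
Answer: $3$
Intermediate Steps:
$g{\left(x \right)} = x \left(-1 + x\right)$ ($g{\left(x \right)} = \left(-1 + x\right) \left(x + 0\right) = \left(-1 + x\right) x = x \left(-1 + x\right)$)
$O{\left(m,u \right)} = 1$ ($O{\left(m,u \right)} = 6 - \left(5 + 0\right) = 6 - 5 = 1$)
$D{\left(N,v \right)} = N$ ($D{\left(N,v \right)} = 1 \left(-1 + 1\right) + N = 1 \cdot 0 + N = 0 + N = N$)
$F{\left(R,Q \right)} = -3$ ($F{\left(R,Q \right)} = -5 + 2 = -3$)
$d = 1$
$d \left(-1\right) F{\left(-3,-3 \right)} = 1 \left(-1\right) \left(-3\right) = \left(-1\right) \left(-3\right) = 3$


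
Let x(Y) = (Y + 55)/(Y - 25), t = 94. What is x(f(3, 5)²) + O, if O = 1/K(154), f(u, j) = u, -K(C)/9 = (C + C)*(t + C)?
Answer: -2749825/687456 ≈ -4.0000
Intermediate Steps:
K(C) = -18*C*(94 + C) (K(C) = -9*(C + C)*(94 + C) = -9*2*C*(94 + C) = -18*C*(94 + C))
O = -1/687456 (O = 1/(-18*154*(94 + 154)) = 1/(-18*154*248) = 1/(-687456) = -1/687456 ≈ -1.4546e-6)
x(Y) = (55 + Y)/(-25 + Y)
x(f(3, 5)²) + O = (55 + 3²)/(-25 + 3²) - 1/687456 = (55 + 9)/(-25 + 9) - 1/687456 = 64/(-16) - 1/687456 = -1/16*64 - 1/687456 = -4 - 1/687456 = -2749825/687456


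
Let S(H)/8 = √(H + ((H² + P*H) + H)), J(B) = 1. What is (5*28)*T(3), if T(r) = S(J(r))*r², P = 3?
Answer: 10080*√6 ≈ 24691.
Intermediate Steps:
S(H) = 8*√(H² + 5*H) (S(H) = 8*√(H + ((H² + 3*H) + H)) = 8*√(H + (H² + 4*H)) = 8*√(H² + 5*H))
T(r) = 8*√6*r² (T(r) = (8*√(1*(5 + 1)))*r² = (8*√(1*6))*r² = (8*√6)*r² = 8*√6*r²)
(5*28)*T(3) = (5*28)*(8*√6*3²) = 140*(8*√6*9) = 140*(72*√6) = 10080*√6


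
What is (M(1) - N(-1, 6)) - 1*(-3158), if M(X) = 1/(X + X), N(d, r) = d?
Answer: 6319/2 ≈ 3159.5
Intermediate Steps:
M(X) = 1/(2*X)
(M(1) - N(-1, 6)) - 1*(-3158) = ((1/2)/1 - 1*(-1)) - 1*(-3158) = ((1/2)*1 + 1) + 3158 = (1/2 + 1) + 3158 = 3/2 + 3158 = 6319/2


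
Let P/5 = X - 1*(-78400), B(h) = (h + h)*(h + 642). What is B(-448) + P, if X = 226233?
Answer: 1349341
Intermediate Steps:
B(h) = 2*h*(642 + h) (B(h) = (2*h)*(642 + h) = 2*h*(642 + h))
P = 1523165 (P = 5*(226233 - 1*(-78400)) = 5*(226233 + 78400) = 5*304633 = 1523165)
B(-448) + P = 2*(-448)*(642 - 448) + 1523165 = 2*(-448)*194 + 1523165 = -173824 + 1523165 = 1349341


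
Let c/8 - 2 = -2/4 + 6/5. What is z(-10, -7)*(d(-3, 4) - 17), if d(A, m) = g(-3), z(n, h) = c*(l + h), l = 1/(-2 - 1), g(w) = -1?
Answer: 14256/5 ≈ 2851.2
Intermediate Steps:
l = -⅓ (l = 1/(-3) = -⅓ ≈ -0.33333)
c = 108/5 (c = 16 + 8*(-2/4 + 6/5) = 16 + 8*(-2*¼ + 6*(⅕)) = 16 + 8*(-½ + 6/5) = 16 + 8*(7/10) = 16 + 28/5 = 108/5 ≈ 21.600)
z(n, h) = -36/5 + 108*h/5 (z(n, h) = 108*(-⅓ + h)/5 = -36/5 + 108*h/5)
d(A, m) = -1
z(-10, -7)*(d(-3, 4) - 17) = (-36/5 + (108/5)*(-7))*(-1 - 17) = (-36/5 - 756/5)*(-18) = -792/5*(-18) = 14256/5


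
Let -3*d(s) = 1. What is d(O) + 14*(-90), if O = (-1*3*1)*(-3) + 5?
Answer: -3781/3 ≈ -1260.3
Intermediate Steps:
O = 14 (O = -3*1*(-3) + 5 = -3*(-3) + 5 = 9 + 5 = 14)
d(s) = -⅓ (d(s) = -⅓*1 = -⅓)
d(O) + 14*(-90) = -⅓ + 14*(-90) = -⅓ - 1260 = -3781/3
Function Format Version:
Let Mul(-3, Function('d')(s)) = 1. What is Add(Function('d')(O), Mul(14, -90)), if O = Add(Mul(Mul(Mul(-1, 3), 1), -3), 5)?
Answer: Rational(-3781, 3) ≈ -1260.3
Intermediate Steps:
O = 14 (O = Add(Mul(Mul(-3, 1), -3), 5) = Add(Mul(-3, -3), 5) = Add(9, 5) = 14)
Function('d')(s) = Rational(-1, 3) (Function('d')(s) = Mul(Rational(-1, 3), 1) = Rational(-1, 3))
Add(Function('d')(O), Mul(14, -90)) = Add(Rational(-1, 3), Mul(14, -90)) = Add(Rational(-1, 3), -1260) = Rational(-3781, 3)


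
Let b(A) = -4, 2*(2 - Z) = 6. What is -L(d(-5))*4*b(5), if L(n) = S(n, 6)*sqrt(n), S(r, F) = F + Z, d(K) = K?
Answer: 80*I*sqrt(5) ≈ 178.89*I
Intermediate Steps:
Z = -1 (Z = 2 - 1/2*6 = 2 - 3 = -1)
S(r, F) = -1 + F (S(r, F) = F - 1 = -1 + F)
L(n) = 5*sqrt(n) (L(n) = (-1 + 6)*sqrt(n) = 5*sqrt(n))
-L(d(-5))*4*b(5) = -(5*sqrt(-5))*4*(-4) = -(5*(I*sqrt(5)))*4*(-4) = -(5*I*sqrt(5))*4*(-4) = -20*I*sqrt(5)*(-4) = -(-80)*I*sqrt(5) = 80*I*sqrt(5)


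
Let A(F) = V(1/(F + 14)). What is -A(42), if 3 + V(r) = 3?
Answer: 0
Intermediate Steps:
V(r) = 0 (V(r) = -3 + 3 = 0)
A(F) = 0
-A(42) = -1*0 = 0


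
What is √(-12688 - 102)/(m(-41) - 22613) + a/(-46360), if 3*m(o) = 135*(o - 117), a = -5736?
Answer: 717/5795 - I*√12790/29723 ≈ 0.12373 - 0.0038049*I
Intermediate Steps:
m(o) = -5265 + 45*o (m(o) = (135*(o - 117))/3 = (135*(-117 + o))/3 = (-15795 + 135*o)/3 = -5265 + 45*o)
√(-12688 - 102)/(m(-41) - 22613) + a/(-46360) = √(-12688 - 102)/((-5265 + 45*(-41)) - 22613) - 5736/(-46360) = √(-12790)/((-5265 - 1845) - 22613) - 5736*(-1/46360) = (I*√12790)/(-7110 - 22613) + 717/5795 = (I*√12790)/(-29723) + 717/5795 = (I*√12790)*(-1/29723) + 717/5795 = -I*√12790/29723 + 717/5795 = 717/5795 - I*√12790/29723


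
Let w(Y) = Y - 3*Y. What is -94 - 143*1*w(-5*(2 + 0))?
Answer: -2954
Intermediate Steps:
w(Y) = -2*Y (w(Y) = Y - 3*Y = -2*Y)
-94 - 143*1*w(-5*(2 + 0)) = -94 - 143*1*(-(-10)*(2 + 0)) = -94 - 143*1*(-(-10)*2) = -94 - 143*1*(-2*(-10)) = -94 - 143*1*20 = -94 - 2860 = -2954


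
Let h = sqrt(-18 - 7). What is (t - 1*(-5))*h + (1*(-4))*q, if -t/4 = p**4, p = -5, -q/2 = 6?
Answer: 48 - 12475*I ≈ 48.0 - 12475.0*I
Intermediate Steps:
q = -12 (q = -2*6 = -12)
h = 5*I (h = sqrt(-25) = 5*I ≈ 5.0*I)
t = -2500 (t = -4*(-5)**4 = -4*625 = -2500)
(t - 1*(-5))*h + (1*(-4))*q = (-2500 - 1*(-5))*(5*I) + (1*(-4))*(-12) = (-2500 + 5)*(5*I) - 4*(-12) = -12475*I + 48 = 48 - 12475*I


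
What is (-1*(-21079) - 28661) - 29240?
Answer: -36822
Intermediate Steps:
(-1*(-21079) - 28661) - 29240 = (21079 - 28661) - 29240 = -7582 - 29240 = -36822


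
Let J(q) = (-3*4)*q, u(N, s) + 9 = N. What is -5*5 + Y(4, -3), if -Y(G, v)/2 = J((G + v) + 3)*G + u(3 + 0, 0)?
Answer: 371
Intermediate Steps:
u(N, s) = -9 + N
J(q) = -12*q
Y(G, v) = 12 - 2*G*(-36 - 12*G - 12*v) (Y(G, v) = -2*((-12*((G + v) + 3))*G + (-9 + (3 + 0))) = -2*((-12*(3 + G + v))*G + (-9 + 3)) = -2*((-36 - 12*G - 12*v)*G - 6) = -2*(G*(-36 - 12*G - 12*v) - 6) = -2*(-6 + G*(-36 - 12*G - 12*v)) = 12 - 2*G*(-36 - 12*G - 12*v))
-5*5 + Y(4, -3) = -5*5 + (12 + 24*4*(3 + 4 - 3)) = -25 + (12 + 24*4*4) = -25 + (12 + 384) = -25 + 396 = 371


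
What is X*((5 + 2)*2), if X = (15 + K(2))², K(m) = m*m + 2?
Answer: 6174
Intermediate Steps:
K(m) = 2 + m² (K(m) = m² + 2 = 2 + m²)
X = 441 (X = (15 + (2 + 2²))² = (15 + (2 + 4))² = (15 + 6)² = 21² = 441)
X*((5 + 2)*2) = 441*((5 + 2)*2) = 441*(7*2) = 441*14 = 6174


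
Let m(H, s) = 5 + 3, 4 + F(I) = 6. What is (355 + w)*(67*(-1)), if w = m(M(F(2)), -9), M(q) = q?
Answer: -24321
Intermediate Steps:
F(I) = 2 (F(I) = -4 + 6 = 2)
m(H, s) = 8
w = 8
(355 + w)*(67*(-1)) = (355 + 8)*(67*(-1)) = 363*(-67) = -24321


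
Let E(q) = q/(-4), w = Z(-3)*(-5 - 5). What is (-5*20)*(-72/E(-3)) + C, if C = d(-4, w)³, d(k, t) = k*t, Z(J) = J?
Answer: -1718400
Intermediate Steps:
w = 30 (w = -3*(-5 - 5) = -3*(-10) = 30)
E(q) = -q/4 (E(q) = q*(-¼) = -q/4)
C = -1728000 (C = (-4*30)³ = (-120)³ = -1728000)
(-5*20)*(-72/E(-3)) + C = (-5*20)*(-72/((-¼*(-3)))) - 1728000 = -(-7200)/¾ - 1728000 = -(-7200)*4/3 - 1728000 = -100*(-96) - 1728000 = 9600 - 1728000 = -1718400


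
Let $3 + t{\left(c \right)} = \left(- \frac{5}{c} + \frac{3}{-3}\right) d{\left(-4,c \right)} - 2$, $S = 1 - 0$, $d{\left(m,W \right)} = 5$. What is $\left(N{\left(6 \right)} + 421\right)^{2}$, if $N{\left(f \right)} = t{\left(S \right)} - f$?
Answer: $144400$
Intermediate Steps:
$S = 1$ ($S = 1 + 0 = 1$)
$t{\left(c \right)} = -10 - \frac{25}{c}$ ($t{\left(c \right)} = -3 + \left(\left(- \frac{5}{c} + \frac{3}{-3}\right) 5 - 2\right) = -3 + \left(\left(- \frac{5}{c} + 3 \left(- \frac{1}{3}\right)\right) 5 - 2\right) = -3 + \left(\left(- \frac{5}{c} - 1\right) 5 - 2\right) = -3 + \left(\left(-1 - \frac{5}{c}\right) 5 - 2\right) = -3 - \left(7 + \frac{25}{c}\right) = -10 - \frac{25}{c}$)
$N{\left(f \right)} = -35 - f$ ($N{\left(f \right)} = \left(-10 - \frac{25}{1}\right) - f = \left(-10 - 25\right) - f = -35 - f$)
$\left(N{\left(6 \right)} + 421\right)^{2} = \left(\left(-35 - 6\right) + 421\right)^{2} = \left(-41 + 421\right)^{2} = 380^{2} = 144400$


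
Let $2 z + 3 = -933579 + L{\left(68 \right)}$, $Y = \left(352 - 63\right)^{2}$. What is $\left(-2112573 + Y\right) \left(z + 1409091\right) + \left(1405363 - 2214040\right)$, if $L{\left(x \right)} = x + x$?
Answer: $-1912114483813$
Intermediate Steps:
$L{\left(x \right)} = 2 x$
$Y = 83521$ ($Y = 289^{2} = 83521$)
$z = -466723$ ($z = - \frac{3}{2} + \frac{-933579 + 2 \cdot 68}{2} = - \frac{3}{2} + \frac{-933579 + 136}{2} = - \frac{3}{2} + \frac{1}{2} \left(-933443\right) = - \frac{3}{2} - \frac{933443}{2} = -466723$)
$\left(-2112573 + Y\right) \left(z + 1409091\right) + \left(1405363 - 2214040\right) = \left(-2112573 + 83521\right) \left(-466723 + 1409091\right) + \left(1405363 - 2214040\right) = \left(-2029052\right) 942368 + \left(1405363 - 2214040\right) = -1912113675136 - 808677 = -1912114483813$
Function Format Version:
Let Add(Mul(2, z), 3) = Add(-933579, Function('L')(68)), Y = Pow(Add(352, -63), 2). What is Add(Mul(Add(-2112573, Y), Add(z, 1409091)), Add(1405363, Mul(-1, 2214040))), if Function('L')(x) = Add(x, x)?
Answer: -1912114483813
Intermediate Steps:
Function('L')(x) = Mul(2, x)
Y = 83521 (Y = Pow(289, 2) = 83521)
z = -466723 (z = Add(Rational(-3, 2), Mul(Rational(1, 2), Add(-933579, Mul(2, 68)))) = Add(Rational(-3, 2), Mul(Rational(1, 2), Add(-933579, 136))) = Add(Rational(-3, 2), Mul(Rational(1, 2), -933443)) = Add(Rational(-3, 2), Rational(-933443, 2)) = -466723)
Add(Mul(Add(-2112573, Y), Add(z, 1409091)), Add(1405363, Mul(-1, 2214040))) = Add(Mul(Add(-2112573, 83521), Add(-466723, 1409091)), Add(1405363, Mul(-1, 2214040))) = Add(Mul(-2029052, 942368), Add(1405363, -2214040)) = Add(-1912113675136, -808677) = -1912114483813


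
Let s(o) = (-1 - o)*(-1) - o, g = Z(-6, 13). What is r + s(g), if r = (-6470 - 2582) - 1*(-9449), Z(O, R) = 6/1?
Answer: 398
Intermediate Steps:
Z(O, R) = 6 (Z(O, R) = 6*1 = 6)
g = 6
s(o) = 1 (s(o) = (1 + o) - o = 1)
r = 397 (r = -9052 + 9449 = 397)
r + s(g) = 397 + 1 = 398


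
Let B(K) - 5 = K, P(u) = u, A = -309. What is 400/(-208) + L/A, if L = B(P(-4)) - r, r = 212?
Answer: -4982/4017 ≈ -1.2402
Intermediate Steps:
B(K) = 5 + K
L = -211 (L = (5 - 4) - 1*212 = 1 - 212 = -211)
400/(-208) + L/A = 400/(-208) - 211/(-309) = 400*(-1/208) - 211*(-1/309) = -25/13 + 211/309 = -4982/4017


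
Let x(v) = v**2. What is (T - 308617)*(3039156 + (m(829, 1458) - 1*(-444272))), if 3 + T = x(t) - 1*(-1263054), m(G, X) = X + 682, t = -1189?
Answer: 8254365287040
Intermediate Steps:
m(G, X) = 682 + X
T = 2676772 (T = -3 + ((-1189)**2 - 1*(-1263054)) = -3 + (1413721 + 1263054) = -3 + 2676775 = 2676772)
(T - 308617)*(3039156 + (m(829, 1458) - 1*(-444272))) = (2676772 - 308617)*(3039156 + ((682 + 1458) - 1*(-444272))) = 2368155*(3039156 + (2140 + 444272)) = 2368155*(3039156 + 446412) = 2368155*3485568 = 8254365287040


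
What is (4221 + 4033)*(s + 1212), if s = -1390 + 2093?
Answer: 15806410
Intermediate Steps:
s = 703
(4221 + 4033)*(s + 1212) = (4221 + 4033)*(703 + 1212) = 8254*1915 = 15806410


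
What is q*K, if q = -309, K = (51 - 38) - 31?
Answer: 5562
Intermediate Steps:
K = -18 (K = 13 - 31 = -18)
q*K = -309*(-18) = 5562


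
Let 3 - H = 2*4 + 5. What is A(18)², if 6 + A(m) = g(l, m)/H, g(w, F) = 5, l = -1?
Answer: 169/4 ≈ 42.250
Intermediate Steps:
H = -10 (H = 3 - (2*4 + 5) = 3 - (8 + 5) = 3 - 1*13 = 3 - 13 = -10)
A(m) = -13/2 (A(m) = -6 + 5/(-10) = -6 + 5*(-⅒) = -6 - ½ = -13/2)
A(18)² = (-13/2)² = 169/4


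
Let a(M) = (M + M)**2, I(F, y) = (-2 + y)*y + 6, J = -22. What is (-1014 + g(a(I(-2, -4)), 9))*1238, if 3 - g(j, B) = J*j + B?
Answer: 96786840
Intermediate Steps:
I(F, y) = 6 + y*(-2 + y) (I(F, y) = y*(-2 + y) + 6 = 6 + y*(-2 + y))
a(M) = 4*M**2 (a(M) = (2*M)**2 = 4*M**2)
g(j, B) = 3 - B + 22*j (g(j, B) = 3 - (-22*j + B) = 3 - (B - 22*j) = 3 + (-B + 22*j) = 3 - B + 22*j)
(-1014 + g(a(I(-2, -4)), 9))*1238 = (-1014 + (3 - 1*9 + 22*(4*(6 + (-4)**2 - 2*(-4))**2)))*1238 = (-1014 + (3 - 9 + 22*(4*(6 + 16 + 8)**2)))*1238 = (-1014 + (3 - 9 + 22*(4*30**2)))*1238 = (-1014 + (3 - 9 + 22*(4*900)))*1238 = (-1014 + (3 - 9 + 22*3600))*1238 = (-1014 + (3 - 9 + 79200))*1238 = (-1014 + 79194)*1238 = 78180*1238 = 96786840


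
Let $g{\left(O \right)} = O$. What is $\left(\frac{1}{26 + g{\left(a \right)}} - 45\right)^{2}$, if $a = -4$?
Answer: $\frac{978121}{484} \approx 2020.9$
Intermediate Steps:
$\left(\frac{1}{26 + g{\left(a \right)}} - 45\right)^{2} = \left(\frac{1}{26 - 4} - 45\right)^{2} = \left(\frac{1}{22} - 45\right)^{2} = \left(- \frac{989}{22}\right)^{2} = \frac{978121}{484}$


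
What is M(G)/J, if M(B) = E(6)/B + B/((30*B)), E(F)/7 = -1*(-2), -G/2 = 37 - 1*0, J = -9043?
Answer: 173/10037730 ≈ 1.7235e-5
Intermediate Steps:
G = -74 (G = -2*(37 - 1*0) = -2*(37 + 0) = -2*37 = -74)
E(F) = 14 (E(F) = 7*(-1*(-2)) = 7*2 = 14)
M(B) = 1/30 + 14/B (M(B) = 14/B + B/((30*B)) = 14/B + B*(1/(30*B)) = 14/B + 1/30 = 1/30 + 14/B)
M(G)/J = ((1/30)*(420 - 74)/(-74))/(-9043) = ((1/30)*(-1/74)*346)*(-1/9043) = -173/1110*(-1/9043) = 173/10037730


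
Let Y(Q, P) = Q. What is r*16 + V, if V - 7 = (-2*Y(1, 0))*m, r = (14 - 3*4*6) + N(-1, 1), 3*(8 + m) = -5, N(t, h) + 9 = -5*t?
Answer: -2897/3 ≈ -965.67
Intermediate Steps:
N(t, h) = -9 - 5*t
m = -29/3 (m = -8 + (⅓)*(-5) = -8 - 5/3 = -29/3 ≈ -9.6667)
r = -62 (r = (14 - 3*4*6) + (-9 - 5*(-1)) = (14 - 12*6) + (-9 + 5) = (14 - 72) - 4 = -58 - 4 = -62)
V = 79/3 (V = 7 - 2*1*(-29/3) = 7 - 2*(-29/3) = 7 + 58/3 = 79/3 ≈ 26.333)
r*16 + V = -62*16 + 79/3 = -992 + 79/3 = -2897/3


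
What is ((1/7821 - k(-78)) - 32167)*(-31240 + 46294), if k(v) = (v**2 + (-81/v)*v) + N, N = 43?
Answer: -1499698909696/2607 ≈ -5.7526e+8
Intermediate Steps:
k(v) = -38 + v**2 (k(v) = (v**2 + (-81/v)*v) + 43 = (v**2 - 81) + 43 = (-81 + v**2) + 43 = -38 + v**2)
((1/7821 - k(-78)) - 32167)*(-31240 + 46294) = ((1/7821 - (-38 + (-78)**2)) - 32167)*(-31240 + 46294) = ((1/7821 - (-38 + 6084)) - 32167)*15054 = ((1/7821 - 1*6046) - 32167)*15054 = ((1/7821 - 6046) - 32167)*15054 = (-47285765/7821 - 32167)*15054 = -298863872/7821*15054 = -1499698909696/2607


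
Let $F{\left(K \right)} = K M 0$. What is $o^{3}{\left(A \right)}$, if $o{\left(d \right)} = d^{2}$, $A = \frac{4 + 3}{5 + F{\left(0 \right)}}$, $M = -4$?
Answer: $\frac{117649}{15625} \approx 7.5295$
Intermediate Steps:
$F{\left(K \right)} = 0$ ($F{\left(K \right)} = K \left(-4\right) 0 = - 4 K 0 = 0$)
$A = \frac{7}{5}$ ($A = \frac{4 + 3}{5 + 0} = \frac{7}{5} \approx 1.4$)
$o^{3}{\left(A \right)} = \left(\left(\frac{7}{5}\right)^{2}\right)^{3} = \left(\frac{49}{25}\right)^{3} = \frac{117649}{15625}$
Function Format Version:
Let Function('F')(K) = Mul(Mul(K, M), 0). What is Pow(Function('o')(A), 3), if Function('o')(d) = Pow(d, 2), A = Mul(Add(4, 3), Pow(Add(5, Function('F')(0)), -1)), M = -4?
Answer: Rational(117649, 15625) ≈ 7.5295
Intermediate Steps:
Function('F')(K) = 0 (Function('F')(K) = Mul(Mul(K, -4), 0) = Mul(Mul(-4, K), 0) = 0)
A = Rational(7, 5) (A = Mul(Add(4, 3), Pow(Add(5, 0), -1)) = Mul(7, Pow(5, -1)) = Mul(7, Rational(1, 5)) = Rational(7, 5) ≈ 1.4000)
Pow(Function('o')(A), 3) = Pow(Pow(Rational(7, 5), 2), 3) = Pow(Rational(49, 25), 3) = Rational(117649, 15625)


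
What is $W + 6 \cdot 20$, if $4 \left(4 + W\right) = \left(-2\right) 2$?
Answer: $115$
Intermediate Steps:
$W = -5$ ($W = -4 + \frac{\left(-2\right) 2}{4} = -4 + \frac{1}{4} \left(-4\right) = -4 - 1 = -5$)
$W + 6 \cdot 20 = -5 + 6 \cdot 20 = -5 + 120 = 115$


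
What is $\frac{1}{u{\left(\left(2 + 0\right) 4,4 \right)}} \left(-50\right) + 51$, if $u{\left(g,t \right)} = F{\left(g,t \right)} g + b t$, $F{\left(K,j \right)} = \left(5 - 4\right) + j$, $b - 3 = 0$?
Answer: $\frac{1301}{26} \approx 50.038$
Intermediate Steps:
$b = 3$ ($b = 3 + 0 = 3$)
$F{\left(K,j \right)} = 1 + j$
$u{\left(g,t \right)} = 3 t + g \left(1 + t\right)$ ($u{\left(g,t \right)} = \left(1 + t\right) g + 3 t = g \left(1 + t\right) + 3 t = 3 t + g \left(1 + t\right)$)
$\frac{1}{u{\left(\left(2 + 0\right) 4,4 \right)}} \left(-50\right) + 51 = \frac{1}{3 \cdot 4 + \left(2 + 0\right) 4 \left(1 + 4\right)} \left(-50\right) + 51 = \frac{1}{12 + 2 \cdot 4 \cdot 5} \left(-50\right) + 51 = \frac{1}{12 + 8 \cdot 5} \left(-50\right) + 51 = \frac{1}{12 + 40} \left(-50\right) + 51 = \frac{1}{52} \left(-50\right) + 51 = - \frac{25}{26} + 51 = \frac{1301}{26}$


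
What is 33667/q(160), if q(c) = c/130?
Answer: 437671/16 ≈ 27354.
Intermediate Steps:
q(c) = c/130 (q(c) = c*(1/130) = c/130)
33667/q(160) = 33667/(((1/130)*160)) = 33667/(16/13) = 33667*(13/16) = 437671/16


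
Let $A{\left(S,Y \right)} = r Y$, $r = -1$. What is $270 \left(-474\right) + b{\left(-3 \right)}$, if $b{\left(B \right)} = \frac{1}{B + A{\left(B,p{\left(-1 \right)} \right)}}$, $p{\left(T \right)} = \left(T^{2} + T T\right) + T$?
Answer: $- \frac{511921}{4} \approx -1.2798 \cdot 10^{5}$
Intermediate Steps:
$p{\left(T \right)} = T + 2 T^{2}$ ($p{\left(T \right)} = \left(T^{2} + T^{2}\right) + T = 2 T^{2} + T = T + 2 T^{2}$)
$A{\left(S,Y \right)} = - Y$
$b{\left(B \right)} = \frac{1}{-1 + B}$ ($b{\left(B \right)} = \frac{1}{B - - (1 + 2 \left(-1\right))} = \frac{1}{B - - (1 - 2)} = \frac{1}{B - \left(-1\right) \left(-1\right)} = \frac{1}{B - 1} = \frac{1}{-1 + B}$)
$270 \left(-474\right) + b{\left(-3 \right)} = 270 \left(-474\right) + \frac{1}{-1 - 3} = -127980 + \frac{1}{-4} = -127980 - \frac{1}{4} = - \frac{511921}{4}$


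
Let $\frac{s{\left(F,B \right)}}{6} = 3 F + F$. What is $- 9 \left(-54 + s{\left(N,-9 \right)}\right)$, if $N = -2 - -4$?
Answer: $54$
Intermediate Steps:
$N = 2$ ($N = -2 + 4 = 2$)
$s{\left(F,B \right)} = 24 F$ ($s{\left(F,B \right)} = 6 \left(3 F + F\right) = 6 \cdot 4 F = 24 F$)
$- 9 \left(-54 + s{\left(N,-9 \right)}\right) = - 9 \left(-54 + 24 \cdot 2\right) = - 9 \left(-54 + 48\right) = \left(-9\right) \left(-6\right) = 54$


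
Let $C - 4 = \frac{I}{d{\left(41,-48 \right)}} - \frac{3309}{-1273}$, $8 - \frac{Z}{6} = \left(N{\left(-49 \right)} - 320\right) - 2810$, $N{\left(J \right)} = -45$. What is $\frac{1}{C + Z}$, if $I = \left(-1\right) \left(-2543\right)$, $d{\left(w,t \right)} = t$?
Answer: $\frac{61104}{1164130201} \approx 5.2489 \cdot 10^{-5}$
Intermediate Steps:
$I = 2543$
$Z = 19098$ ($Z = 48 - 6 \left(\left(-45 - 320\right) - 2810\right) = 48 - 6 \left(-365 - 2810\right) = 48 - -19050 = 48 + 19050 = 19098$)
$C = - \frac{2833991}{61104}$ ($C = 4 + \left(\frac{2543}{-48} - \frac{3309}{-1273}\right) = 4 + \left(2543 \left(- \frac{1}{48}\right) - - \frac{3309}{1273}\right) = 4 + \left(- \frac{2543}{48} + \frac{3309}{1273}\right) = 4 - \frac{3078407}{61104} = - \frac{2833991}{61104} \approx -46.38$)
$\frac{1}{C + Z} = \frac{1}{- \frac{2833991}{61104} + 19098} = \frac{1}{\frac{1164130201}{61104}} = \frac{61104}{1164130201}$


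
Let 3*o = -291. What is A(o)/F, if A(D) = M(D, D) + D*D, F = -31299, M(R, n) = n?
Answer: -3104/10433 ≈ -0.29752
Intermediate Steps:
o = -97 (o = (1/3)*(-291) = -97)
A(D) = D + D**2 (A(D) = D + D*D = D + D**2)
A(o)/F = -97*(1 - 97)/(-31299) = -97*(-96)*(-1/31299) = 9312*(-1/31299) = -3104/10433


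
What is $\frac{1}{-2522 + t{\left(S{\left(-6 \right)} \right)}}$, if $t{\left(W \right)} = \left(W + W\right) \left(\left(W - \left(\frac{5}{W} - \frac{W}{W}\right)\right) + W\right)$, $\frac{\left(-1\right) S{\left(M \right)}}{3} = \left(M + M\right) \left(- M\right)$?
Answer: $\frac{1}{184524} \approx 5.4194 \cdot 10^{-6}$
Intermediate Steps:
$S{\left(M \right)} = 6 M^{2}$ ($S{\left(M \right)} = - 3 \left(M + M\right) \left(- M\right) = - 3 \cdot 2 M \left(- M\right) = - 3 \left(- 2 M^{2}\right) = 6 M^{2}$)
$t{\left(W \right)} = 2 W \left(1 - \frac{5}{W} + 2 W\right)$ ($t{\left(W \right)} = 2 W \left(\left(W + \left(- \frac{5}{W} + 1\right)\right) + W\right) = 2 W \left(\left(W + \left(1 - \frac{5}{W}\right)\right) + W\right) = 2 W \left(\left(1 + W - \frac{5}{W}\right) + W\right) = 2 W \left(1 - \frac{5}{W} + 2 W\right)$)
$\frac{1}{-2522 + t{\left(S{\left(-6 \right)} \right)}} = \frac{1}{-2522 + \left(-10 + 2 \cdot 6 \left(-6\right)^{2} + 4 \left(6 \left(-6\right)^{2}\right)^{2}\right)} = \frac{1}{-2522 + \left(-10 + 2 \cdot 6 \cdot 36 + 4 \left(6 \cdot 36\right)^{2}\right)} = \frac{1}{-2522 + \left(-10 + 2 \cdot 216 + 4 \cdot 216^{2}\right)} = \frac{1}{-2522 + \left(-10 + 432 + 4 \cdot 46656\right)} = \frac{1}{-2522 + \left(-10 + 432 + 186624\right)} = \frac{1}{-2522 + 187046} = \frac{1}{184524}$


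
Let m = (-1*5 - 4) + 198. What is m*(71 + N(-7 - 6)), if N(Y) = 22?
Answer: 17577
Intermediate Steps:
m = 189 (m = (-5 - 4) + 198 = -9 + 198 = 189)
m*(71 + N(-7 - 6)) = 189*(71 + 22) = 189*93 = 17577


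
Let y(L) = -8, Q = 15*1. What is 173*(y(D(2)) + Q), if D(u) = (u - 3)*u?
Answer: 1211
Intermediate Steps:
D(u) = u*(-3 + u) (D(u) = (-3 + u)*u = u*(-3 + u))
Q = 15
173*(y(D(2)) + Q) = 173*(-8 + 15) = 173*7 = 1211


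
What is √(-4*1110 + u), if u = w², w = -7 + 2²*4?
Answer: I*√4359 ≈ 66.023*I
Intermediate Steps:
w = 9 (w = -7 + 4*4 = -7 + 16 = 9)
u = 81 (u = 9² = 81)
√(-4*1110 + u) = √(-4*1110 + 81) = √(-4440 + 81) = √(-4359) = I*√4359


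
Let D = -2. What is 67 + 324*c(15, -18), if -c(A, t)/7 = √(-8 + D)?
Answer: 67 - 2268*I*√10 ≈ 67.0 - 7172.0*I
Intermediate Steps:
c(A, t) = -7*I*√10 (c(A, t) = -7*√(-8 - 2) = -7*I*√10)
67 + 324*c(15, -18) = 67 + 324*(-7*I*√10) = 67 - 2268*I*√10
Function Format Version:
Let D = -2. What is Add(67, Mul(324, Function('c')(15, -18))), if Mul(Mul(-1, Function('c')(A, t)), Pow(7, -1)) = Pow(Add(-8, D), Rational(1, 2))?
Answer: Add(67, Mul(-2268, I, Pow(10, Rational(1, 2)))) ≈ Add(67.000, Mul(-7172.0, I))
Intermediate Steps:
Function('c')(A, t) = Mul(-7, I, Pow(10, Rational(1, 2))) (Function('c')(A, t) = Mul(-7, Pow(Add(-8, -2), Rational(1, 2))) = Mul(-7, Pow(-10, Rational(1, 2))) = Mul(-7, Mul(I, Pow(10, Rational(1, 2)))) = Mul(-7, I, Pow(10, Rational(1, 2))))
Add(67, Mul(324, Function('c')(15, -18))) = Add(67, Mul(324, Mul(-7, I, Pow(10, Rational(1, 2))))) = Add(67, Mul(-2268, I, Pow(10, Rational(1, 2))))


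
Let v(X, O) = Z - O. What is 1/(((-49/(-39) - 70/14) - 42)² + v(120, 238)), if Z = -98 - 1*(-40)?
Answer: 1521/2732440 ≈ 0.00055664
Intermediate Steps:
Z = -58 (Z = -98 + 40 = -58)
v(X, O) = -58 - O
1/(((-49/(-39) - 70/14) - 42)² + v(120, 238)) = 1/(((-49/(-39) - 70/14) - 42)² + (-58 - 1*238)) = 1/(((-49*(-1/39) - 70*1/14) - 42)² + (-58 - 238)) = 1/(((49/39 - 5) - 42)² - 296) = 1/((-146/39 - 42)² - 296) = 1/((-1784/39)² - 296) = 1/(3182656/1521 - 296) = 1/(2732440/1521) = 1521/2732440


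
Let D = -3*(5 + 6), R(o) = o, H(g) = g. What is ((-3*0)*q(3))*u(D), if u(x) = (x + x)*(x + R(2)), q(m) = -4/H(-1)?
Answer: 0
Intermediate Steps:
D = -33 (D = -3*11 = -33)
q(m) = 4 (q(m) = -4/(-1) = -4*(-1) = 4)
u(x) = 2*x*(2 + x) (u(x) = (x + x)*(x + 2) = (2*x)*(2 + x) = 2*x*(2 + x))
((-3*0)*q(3))*u(D) = (-3*0*4)*(2*(-33)*(2 - 33)) = (0*4)*(2*(-33)*(-31)) = 0*2046 = 0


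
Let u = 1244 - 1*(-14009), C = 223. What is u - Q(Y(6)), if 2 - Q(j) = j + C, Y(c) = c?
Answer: 15480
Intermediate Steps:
Q(j) = -221 - j (Q(j) = 2 - (j + 223) = 2 - (223 + j) = 2 + (-223 - j) = -221 - j)
u = 15253 (u = 1244 + 14009 = 15253)
u - Q(Y(6)) = 15253 - (-221 - 1*6) = 15253 - (-221 - 6) = 15253 - 1*(-227) = 15253 + 227 = 15480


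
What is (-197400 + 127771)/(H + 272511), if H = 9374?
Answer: -69629/281885 ≈ -0.24701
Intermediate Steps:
(-197400 + 127771)/(H + 272511) = (-197400 + 127771)/(9374 + 272511) = -69629/281885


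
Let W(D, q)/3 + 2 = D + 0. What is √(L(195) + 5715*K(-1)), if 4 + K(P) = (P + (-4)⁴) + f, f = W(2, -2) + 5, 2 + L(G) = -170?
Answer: 2*√365717 ≈ 1209.5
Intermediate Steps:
W(D, q) = -6 + 3*D (W(D, q) = -6 + 3*(D + 0) = -6 + 3*D)
L(G) = -172 (L(G) = -2 - 170 = -172)
f = 5 (f = (-6 + 3*2) + 5 = (-6 + 6) + 5 = 0 + 5 = 5)
K(P) = 257 + P (K(P) = -4 + ((P + (-4)⁴) + 5) = -4 + ((P + 256) + 5) = -4 + ((256 + P) + 5) = -4 + (261 + P) = 257 + P)
√(L(195) + 5715*K(-1)) = √(-172 + 5715*(257 - 1)) = √(-172 + 5715*256) = √(-172 + 1463040) = √1462868 = 2*√365717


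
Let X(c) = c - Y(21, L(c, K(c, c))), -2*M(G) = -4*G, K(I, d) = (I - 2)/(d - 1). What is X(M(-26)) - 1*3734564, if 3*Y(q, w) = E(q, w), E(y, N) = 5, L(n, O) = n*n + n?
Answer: -11203853/3 ≈ -3.7346e+6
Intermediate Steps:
K(I, d) = (-2 + I)/(-1 + d)
L(n, O) = n + n² (L(n, O) = n² + n = n + n²)
Y(q, w) = 5/3 (Y(q, w) = (⅓)*5 = 5/3)
M(G) = 2*G (M(G) = -(-2)*G = 2*G)
X(c) = -5/3 + c (X(c) = c - 1*5/3 = c - 5/3 = -5/3 + c)
X(M(-26)) - 1*3734564 = (-5/3 + 2*(-26)) - 1*3734564 = (-5/3 - 52) - 3734564 = -161/3 - 3734564 = -11203853/3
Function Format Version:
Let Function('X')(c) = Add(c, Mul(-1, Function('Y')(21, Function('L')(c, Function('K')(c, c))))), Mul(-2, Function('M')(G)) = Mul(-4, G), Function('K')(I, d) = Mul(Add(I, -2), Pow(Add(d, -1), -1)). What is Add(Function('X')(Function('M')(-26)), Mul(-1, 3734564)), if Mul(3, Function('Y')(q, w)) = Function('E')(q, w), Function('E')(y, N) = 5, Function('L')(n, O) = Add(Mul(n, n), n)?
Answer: Rational(-11203853, 3) ≈ -3.7346e+6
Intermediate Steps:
Function('K')(I, d) = Mul(Pow(Add(-1, d), -1), Add(-2, I)) (Function('K')(I, d) = Mul(Add(-2, I), Pow(Add(-1, d), -1)) = Mul(Pow(Add(-1, d), -1), Add(-2, I)))
Function('L')(n, O) = Add(n, Pow(n, 2)) (Function('L')(n, O) = Add(Pow(n, 2), n) = Add(n, Pow(n, 2)))
Function('Y')(q, w) = Rational(5, 3) (Function('Y')(q, w) = Mul(Rational(1, 3), 5) = Rational(5, 3))
Function('M')(G) = Mul(2, G) (Function('M')(G) = Mul(Rational(-1, 2), Mul(-4, G)) = Mul(2, G))
Function('X')(c) = Add(Rational(-5, 3), c) (Function('X')(c) = Add(c, Mul(-1, Rational(5, 3))) = Add(c, Rational(-5, 3)) = Add(Rational(-5, 3), c))
Add(Function('X')(Function('M')(-26)), Mul(-1, 3734564)) = Add(Add(Rational(-5, 3), Mul(2, -26)), Mul(-1, 3734564)) = Add(Add(Rational(-5, 3), -52), -3734564) = Add(Rational(-161, 3), -3734564) = Rational(-11203853, 3)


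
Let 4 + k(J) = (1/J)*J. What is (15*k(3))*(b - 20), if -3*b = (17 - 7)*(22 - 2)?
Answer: 3900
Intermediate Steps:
b = -200/3 (b = -(17 - 7)*(22 - 2)/3 = -10*20/3 = -⅓*200 = -200/3 ≈ -66.667)
k(J) = -3 (k(J) = -4 + (1/J)*J = -4 + J/J = -4 + 1 = -3)
(15*k(3))*(b - 20) = (15*(-3))*(-200/3 - 20) = -45*(-260/3) = 3900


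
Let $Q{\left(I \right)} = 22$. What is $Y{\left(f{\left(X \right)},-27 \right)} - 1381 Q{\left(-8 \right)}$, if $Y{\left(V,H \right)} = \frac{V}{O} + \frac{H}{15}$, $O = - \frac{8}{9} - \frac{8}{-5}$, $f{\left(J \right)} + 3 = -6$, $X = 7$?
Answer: $- \frac{4863433}{160} \approx -30396.0$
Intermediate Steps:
$f{\left(J \right)} = -9$ ($f{\left(J \right)} = -3 - 6 = -9$)
$O = \frac{32}{45}$ ($O = \left(-8\right) \frac{1}{9} - - \frac{8}{5} = - \frac{8}{9} + \frac{8}{5} = \frac{32}{45} \approx 0.71111$)
$Y{\left(V,H \right)} = \frac{H}{15} + \frac{45 V}{32}$ ($Y{\left(V,H \right)} = \frac{V}{\frac{32}{45}} + \frac{H}{15} = V \frac{45}{32} + H \frac{1}{15} = \frac{45 V}{32} + \frac{H}{15} = \frac{H}{15} + \frac{45 V}{32}$)
$Y{\left(f{\left(X \right)},-27 \right)} - 1381 Q{\left(-8 \right)} = \left(\frac{1}{15} \left(-27\right) + \frac{45}{32} \left(-9\right)\right) - 30382 = \left(- \frac{9}{5} - \frac{405}{32}\right) - 30382 = - \frac{2313}{160} - 30382 = - \frac{4863433}{160}$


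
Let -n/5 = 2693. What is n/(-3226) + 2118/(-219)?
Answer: -1294611/235498 ≈ -5.4973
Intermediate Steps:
n = -13465 (n = -5*2693 = -13465)
n/(-3226) + 2118/(-219) = -13465/(-3226) + 2118/(-219) = -13465*(-1/3226) + 2118*(-1/219) = 13465/3226 - 706/73 = -1294611/235498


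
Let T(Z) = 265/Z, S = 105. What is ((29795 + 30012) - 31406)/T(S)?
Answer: 596421/53 ≈ 11253.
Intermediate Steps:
((29795 + 30012) - 31406)/T(S) = ((29795 + 30012) - 31406)/((265/105)) = (59807 - 31406)/((265*(1/105))) = 28401/(53/21) = 28401*(21/53) = 596421/53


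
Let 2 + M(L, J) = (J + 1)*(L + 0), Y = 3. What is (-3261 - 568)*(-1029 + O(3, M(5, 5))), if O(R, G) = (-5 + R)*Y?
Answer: 3963015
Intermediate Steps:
M(L, J) = -2 + L*(1 + J) (M(L, J) = -2 + (J + 1)*(L + 0) = -2 + (1 + J)*L = -2 + L*(1 + J))
O(R, G) = -15 + 3*R (O(R, G) = (-5 + R)*3 = -15 + 3*R)
(-3261 - 568)*(-1029 + O(3, M(5, 5))) = (-3261 - 568)*(-1029 + (-15 + 3*3)) = -3829*(-1029 + (-15 + 9)) = -3829*(-1029 - 6) = -3829*(-1035) = 3963015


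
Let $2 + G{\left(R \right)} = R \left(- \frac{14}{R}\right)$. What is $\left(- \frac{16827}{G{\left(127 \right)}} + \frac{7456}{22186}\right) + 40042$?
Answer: $\frac{7293696055}{177488} \approx 41094.0$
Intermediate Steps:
$G{\left(R \right)} = -16$ ($G{\left(R \right)} = -2 + R \left(- \frac{14}{R}\right) = -2 - 14 = -16$)
$\left(- \frac{16827}{G{\left(127 \right)}} + \frac{7456}{22186}\right) + 40042 = \left(- \frac{16827}{-16} + \frac{7456}{22186}\right) + 40042 = \left(\left(-16827\right) \left(- \frac{1}{16}\right) + 7456 \cdot \frac{1}{22186}\right) + 40042 = \left(\frac{16827}{16} + \frac{3728}{11093}\right) + 40042 = \frac{186721559}{177488} + 40042 = \frac{7293696055}{177488}$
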